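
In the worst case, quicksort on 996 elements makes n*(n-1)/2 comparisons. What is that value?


Sum of comparisons per partition:
995 + 994 + ... + 1 + 0
= 996 * (996 - 1) / 2
= 996 * 995 / 2
= 495510


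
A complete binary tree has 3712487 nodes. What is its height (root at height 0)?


In a complete binary tree, level k holds nodes 2^k .. 2^(k+1)-1 (1-indexed).
Height = floor(log2(n)) = floor(log2(3712487)) = 21
Check: 2^21 = 2097152 <= 3712487 < 4194304 = 2^22


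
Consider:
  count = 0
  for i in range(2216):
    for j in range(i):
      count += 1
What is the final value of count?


For each i, the inner loop runs i times:
  i=0: inner runs 0 times
  i=1: inner runs 1 time
  i=2: inner runs 2 times
  i=3: inner runs 3 times
  i=4: inner runs 4 times
  i=5: inner runs 5 times
  i=6: inner runs 6 times
  i=7: inner runs 7 times
  ...
Total = 0 + 1 + 2 + ... + 2215 = 2216*(2216-1)/2 = 2454220


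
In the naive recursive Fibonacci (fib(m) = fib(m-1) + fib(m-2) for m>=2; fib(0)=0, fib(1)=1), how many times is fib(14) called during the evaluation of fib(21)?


Let N(m) = number of times fib(m) is called while evaluating fib(21).
N(21) = 1 (the initial call).
N(20) = 1 (only fib(21) calls it).
For 1 <= m <= 19: fib(m) is called by fib(m+1) and fib(m+2), so
  N(m) = N(m+1) + N(m+2).
fib(0) is called only by fib(2), so N(0) = N(2).
Walk down from m=21:
  N(21)=1, N(20)=1, N(19)=2, N(18)=3, N(17)=5, N(16)=8, N(15)=13, N(14)=21
N(14) = 21


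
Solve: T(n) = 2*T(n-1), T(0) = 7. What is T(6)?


Unrolling:
T(6) = 2*T(5) = 2^2*T(4) = ... = 2^6*T(0)
= 2^6 * 7
= 64 * 7 = 448


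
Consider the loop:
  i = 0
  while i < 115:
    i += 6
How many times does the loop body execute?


Starting at i = 0, each iteration adds 6.
Iterations until i >= 115:
  Iteration 1: i = 0 -> i = 6
  Iteration 2: i = 6 -> i = 12
  Iteration 3: i = 12 -> i = 18
  Iteration 4: i = 18 -> i = 24
  Iteration 5: i = 24 -> i = 30
  Iteration 6: i = 30 -> i = 36
  Iteration 7: i = 36 -> i = 42
  Iteration 8: i = 42 -> i = 48
  ... continuing ...
Total iterations = ceil(115/6) = 20


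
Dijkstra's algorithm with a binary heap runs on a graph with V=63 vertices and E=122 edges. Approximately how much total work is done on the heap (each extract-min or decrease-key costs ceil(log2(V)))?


Dijkstra with a binary heap: each vertex is extracted once, each edge may relax once.
Each heap operation costs O(log V).
V + E = 63 + 122 = 185
ceil(log2(63)) = 6 (since 2^5 = 32 < 63 <= 64 = 2^6)
Total heap work = (V+E) * ceil(log2(V)) = 185 * 6 = 1110


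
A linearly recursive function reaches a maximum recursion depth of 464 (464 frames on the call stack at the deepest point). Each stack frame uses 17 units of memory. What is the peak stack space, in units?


Maximum recursion depth = 464 frames
Memory per frame = 17 units
Total stack space = depth * frame_size
= 464 * 17 = 7888


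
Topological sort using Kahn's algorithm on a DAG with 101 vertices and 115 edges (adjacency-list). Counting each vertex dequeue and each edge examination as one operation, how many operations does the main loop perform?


Kahn's algorithm:
  1. Compute in-degrees: O(V + E)
  2. Process queue: each vertex dequeued once (O(V))
     each edge examined once (O(E))
Total = V + E = 101 + 115 = 216


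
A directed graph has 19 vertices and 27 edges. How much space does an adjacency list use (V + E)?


Adjacency list: one list head per vertex + one entry per edge
Vertex heads: 19
Edge entries: 27
Total = 19 + 27 = 46


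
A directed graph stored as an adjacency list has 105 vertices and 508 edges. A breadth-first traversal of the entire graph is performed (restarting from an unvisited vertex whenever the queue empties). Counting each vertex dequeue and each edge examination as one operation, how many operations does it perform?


A full BFS traversal dequeues each vertex once and examines each edge once.
Vertex visits: 105
Edge visits: 508
V + E = 105 + 508 = 613


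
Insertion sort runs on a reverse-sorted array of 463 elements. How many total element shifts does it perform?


Sum of shifts = 1 + 2 + 3 + ... + 462
= 463 * 462 / 2
= 213906 / 2
= 106953


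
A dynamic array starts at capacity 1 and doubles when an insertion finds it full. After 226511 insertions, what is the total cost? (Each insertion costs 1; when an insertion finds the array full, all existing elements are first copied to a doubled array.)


Insertion cost: 226511 (one per element)
Resizes occur just before inserting elements 2, 3, 5, 9, ...
Elements copied at each resize: 1 + 2 + 4 + 8 + 16 + 32 + 64 + 128 + 256 + 512 + 1024 + 2048 + 4096 + 8192 + 16384 + 32768 + 65536 + 131072
Sum of copies = 262143 (geometric series: 2^k - 1)
Total = 226511 + 262143 = 488654


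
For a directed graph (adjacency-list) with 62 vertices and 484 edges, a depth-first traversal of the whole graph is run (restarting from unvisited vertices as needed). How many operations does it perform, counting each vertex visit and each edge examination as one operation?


A full DFS traversal visits each vertex once and examines each edge once.
V = 62
E = 484
Sum = 62 + 484 = 546


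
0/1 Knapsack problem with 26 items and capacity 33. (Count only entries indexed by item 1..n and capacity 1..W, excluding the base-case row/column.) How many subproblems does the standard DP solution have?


The DP table is indexed by (item, capacity).
Rows: 26 items
Columns: 33 capacity values (1 to W)
Total subproblems = 26 * 33 = 858


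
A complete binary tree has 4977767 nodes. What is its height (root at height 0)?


In a complete binary tree, level k holds nodes 2^k .. 2^(k+1)-1 (1-indexed).
Height = floor(log2(n)) = floor(log2(4977767)) = 22
Check: 2^22 = 4194304 <= 4977767 < 8388608 = 2^23


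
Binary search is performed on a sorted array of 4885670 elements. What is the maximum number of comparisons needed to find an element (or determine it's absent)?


Binary search halves the search space each comparison:
  Step 1: search space = 4885670 -> 2442835
  Step 2: search space = 2442835 -> 1221417
  Step 3: search space = 1221417 -> 610708
  Step 4: search space = 610708 -> 305354
  Step 5: search space = 305354 -> 152677
  Step 6: search space = 152677 -> 76338
  Step 7: search space = 76338 -> 38169
  Step 8: search space = 38169 -> 19084
  Step 9: search space = 19084 -> 9542
  Step 10: search space = 9542 -> 4771
  Step 11: search space = 4771 -> 2385
  Step 12: search space = 2385 -> 1192
  Step 13: search space = 1192 -> 596
  Step 14: search space = 596 -> 298
  Step 15: search space = 298 -> 149
  Step 16: search space = 149 -> 74
  Step 17: search space = 74 -> 37
  Step 18: search space = 37 -> 18
  Step 19: search space = 18 -> 9
  Step 20: search space = 9 -> 4
  Step 21: search space = 4 -> 2
  Step 22: search space = 2 -> 1
  Step 23: search space = 1 (final check)
Maximum comparisons = floor(log2(4885670)) + 1 = 22 + 1 = 23


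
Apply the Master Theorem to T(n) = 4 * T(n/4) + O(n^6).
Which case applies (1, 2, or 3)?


The Master Theorem: T(n) = a*T(n/b) + O(n^c)
  a = 4, b = 4, c = 6
log_b(a) = log_4(4) = 1
Compare b^c with a: 4^6 = 4096 > 4, so c > log_b(a).
Since c > log_b(a), Case 3 applies.
T(n) = O(n^6)
Master Theorem case = 3


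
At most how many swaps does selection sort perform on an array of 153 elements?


Each of the 152 passes places one element in its final position.
Pass 1: swap minimum into position 0
Pass 2: swap minimum of remaining into position 1
...
Pass 152: last two elements, one swap
Maximum swaps = 153 - 1 = 152


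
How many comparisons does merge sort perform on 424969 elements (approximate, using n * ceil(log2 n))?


Recursion depth: ceil(log2(424969)) = 19
Each recursion level merges n = 424969 elements
Total = 424969 * 19 = 8074411


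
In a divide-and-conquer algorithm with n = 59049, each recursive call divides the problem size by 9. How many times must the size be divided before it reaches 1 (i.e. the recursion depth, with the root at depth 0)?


Number of divisions = log_9(59049)
Sizes: 59049 -> 6561 -> 729 -> 81 -> 9 -> 1 (5 divisions)
Recursion depth = 5


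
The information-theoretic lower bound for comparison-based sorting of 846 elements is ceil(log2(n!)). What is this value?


A binary decision tree of height h has at most 2^h leaves and needs at least n! of them, so h >= ceil(log2(n!)).
846! is far too large to multiply out, so use Stirling's series:
  ln(n!) ~ n ln n - n + (1/2) ln(2 pi n) + 1/(12n)  (error below 1/(360 n^3), negligible here)
  ln(846) = 6.7405194
  n ln n = 846 * 6.7405194 = 5702.4794
  (1/2) ln(2 pi * 846) = (1/2) ln(5315.5748) = 4.2892
  1/(12*846) = 0.0001
  ln(846!) ~ 5702.4794 - 846 + 4.2892 + 0.0001 = 4860.7687
Convert to base 2: log2(846!) = 4860.7687 / ln 2 = 4860.7687 / 0.69314718 = 7012.6069
ceil(7012.6069) = 7013


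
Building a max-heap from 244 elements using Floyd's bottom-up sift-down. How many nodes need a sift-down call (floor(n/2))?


In a heap of 244 elements (0-indexed array):
  Last element index: 243
  Parent of last element: floor((243 - 1) / 2) = 121
  Internal nodes: indices 0 to 121
  Count = floor(244/2) = 122


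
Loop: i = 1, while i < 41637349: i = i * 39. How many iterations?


i multiplies by 39 each step:
i = 1 -> 39 -> 1521 -> 59319 -> 2313441 -> 90224199 (stop)
Iterations = ceil(log_39(41637349)) = 5


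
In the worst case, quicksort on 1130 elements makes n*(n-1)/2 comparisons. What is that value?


Sum of comparisons per partition:
1129 + 1128 + ... + 1 + 0
= 1130 * (1130 - 1) / 2
= 1130 * 1129 / 2
= 637885


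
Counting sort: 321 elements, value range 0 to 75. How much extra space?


n = 321 (output array)
k = 76 (count array for 76 distinct values)
Extra space = 321 + 76 = 397


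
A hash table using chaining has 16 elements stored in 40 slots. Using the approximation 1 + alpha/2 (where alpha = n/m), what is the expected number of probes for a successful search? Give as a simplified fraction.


Load factor alpha = n/m = 16/40
Expected probes = 1 + alpha/2 = 1 + 16/(2*40)
= 1 + 16/80
= 80/80 + 16/80
= 96/80
Simplify: 6/5


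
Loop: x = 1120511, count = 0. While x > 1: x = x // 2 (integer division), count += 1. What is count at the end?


The variable x halves each step:
x = 1120511 -> 560255 -> 280127 -> 140063 -> 70031 -> 35015 -> 17507 -> 8753 -> 4376 -> 2188 -> 1094 -> 547 -> 273 -> 136 -> 68 -> 34 -> 17 -> 8 -> 4 -> 2 -> 1
Number of halvings = floor(log2(1120511)) = 20


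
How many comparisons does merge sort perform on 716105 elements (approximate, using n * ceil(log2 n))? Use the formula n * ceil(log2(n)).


Recursion depth: ceil(log2(716105)) = 20
Each recursion level merges n = 716105 elements
Total = 716105 * 20 = 14322100


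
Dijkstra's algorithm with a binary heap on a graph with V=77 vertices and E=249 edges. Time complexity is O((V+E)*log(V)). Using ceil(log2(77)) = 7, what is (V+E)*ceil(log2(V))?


Dijkstra with a binary heap: each vertex is extracted once, each edge may relax once.
Each heap operation costs O(log V).
V + E = 77 + 249 = 326
ceil(log2(77)) = 7 (since 2^6 = 64 < 77 <= 128 = 2^7)
Total heap work = (V+E) * ceil(log2(V)) = 326 * 7 = 2282


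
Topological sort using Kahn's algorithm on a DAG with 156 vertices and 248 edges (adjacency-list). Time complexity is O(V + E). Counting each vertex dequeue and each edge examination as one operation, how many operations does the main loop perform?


Kahn's algorithm:
  1. Compute in-degrees: O(V + E)
  2. Process queue: each vertex dequeued once (O(V))
     each edge examined once (O(E))
Total = V + E = 156 + 248 = 404


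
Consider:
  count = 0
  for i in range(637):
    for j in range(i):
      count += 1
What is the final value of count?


For each i, the inner loop runs i times:
  i=0: inner runs 0 times
  i=1: inner runs 1 time
  i=2: inner runs 2 times
  i=3: inner runs 3 times
  i=4: inner runs 4 times
  i=5: inner runs 5 times
  i=6: inner runs 6 times
  i=7: inner runs 7 times
  ...
Total = 0 + 1 + 2 + ... + 636 = 637*(637-1)/2 = 202566


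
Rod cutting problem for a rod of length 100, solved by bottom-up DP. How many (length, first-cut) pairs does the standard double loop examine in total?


For each subproblem length i = 1..100, the inner loop considers i possible first cuts.
Total = 1 + 2 + ... + 100
= 100*(100+1)/2
= 100*101/2 = 5050


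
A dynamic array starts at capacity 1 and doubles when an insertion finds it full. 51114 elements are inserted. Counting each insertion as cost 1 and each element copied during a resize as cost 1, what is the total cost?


n = 51114
Insertion costs: 51114
Resizes copy 1, 2, 4, ... up to the largest power of 2 that is <= n-1 = 51113, i.e. 32768.
Copy costs = 1 + 2 + 4 + 8 + 16 + 32 + 64 + 128 + 256 + 512 + 1024 + 2048 + 4096 + 8192 + 16384 + 32768 = 65535
Total = 51114 + 65535 = 116649


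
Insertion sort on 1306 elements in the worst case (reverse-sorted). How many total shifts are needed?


In the worst case (reverse-sorted), each element shifts past all previous:
  Element 1: 1 shifts
  Element 2: 2 shifts
  Element 3: 3 shifts
  Element 4: 4 shifts
  Element 5: 5 shifts
  ...
  Element 1305: 1305 shifts
Total = 1 + 2 + ... + 1305
= 1306*(1306-1)/2 = 852165


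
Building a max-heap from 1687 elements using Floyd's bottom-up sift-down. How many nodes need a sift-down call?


In a heap of 1687 elements (0-indexed array):
  Last element index: 1686
  Parent of last element: floor((1686 - 1) / 2) = 842
  Internal nodes: indices 0 to 842
  Count = floor(1687/2) = 843


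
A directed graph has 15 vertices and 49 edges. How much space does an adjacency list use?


Adjacency list: one list head per vertex + one entry per edge
Vertex heads: 15
Edge entries: 49
Total = 15 + 49 = 64


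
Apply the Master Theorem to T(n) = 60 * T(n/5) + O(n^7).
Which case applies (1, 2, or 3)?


The Master Theorem: T(n) = a*T(n/b) + O(n^c)
  a = 60, b = 5, c = 7
log_b(a) = log_5(60) ~ 2.544
Compare b^c with a: 5^7 = 78125 > 60, so c > log_b(a).
Since c > log_b(a), Case 3 applies.
T(n) = O(n^7)
Master Theorem case = 3


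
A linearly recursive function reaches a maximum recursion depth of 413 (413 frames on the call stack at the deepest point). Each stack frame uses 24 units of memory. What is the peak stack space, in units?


Maximum recursion depth = 413 frames
Memory per frame = 24 units
Total stack space = depth * frame_size
= 413 * 24 = 9912


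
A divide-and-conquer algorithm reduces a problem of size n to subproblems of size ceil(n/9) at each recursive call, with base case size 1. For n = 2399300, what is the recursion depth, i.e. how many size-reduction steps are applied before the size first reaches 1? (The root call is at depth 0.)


Each step divides the size by 9 (rounding up); after k steps the size is ceil(n/9^k), which equals 1 exactly when 9^k >= n.
So the depth is the smallest k with 9^k >= 2399300, i.e. ceil(log_9(2399300)).
9^6 = 531441 < 2399300 <= 4782969 = 9^7
Recursion depth = 7


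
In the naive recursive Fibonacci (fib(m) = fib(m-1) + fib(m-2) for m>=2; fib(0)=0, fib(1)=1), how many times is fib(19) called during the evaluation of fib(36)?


Let N(m) = number of times fib(m) is called while evaluating fib(36).
N(36) = 1 (the initial call).
N(35) = 1 (only fib(36) calls it).
For 1 <= m <= 34: fib(m) is called by fib(m+1) and fib(m+2), so
  N(m) = N(m+1) + N(m+2).
fib(0) is called only by fib(2), so N(0) = N(2).
Walk down from m=36:
  N(36)=1, N(35)=1, N(34)=2, N(33)=3, N(32)=5, N(31)=8, N(30)=13, N(29)=21, N(28)=34, N(27)=55, N(26)=89, N(25)=144, N(24)=233, N(23)=377, N(22)=610, N(21)=987, N(20)=1597, N(19)=2584
N(19) = 2584


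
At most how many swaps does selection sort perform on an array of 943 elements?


Each of the 942 passes places one element in its final position.
Pass 1: swap minimum into position 0
Pass 2: swap minimum of remaining into position 1
...
Pass 942: last two elements, one swap
Maximum swaps = 943 - 1 = 942


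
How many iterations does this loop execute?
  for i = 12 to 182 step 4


The loop variable i takes values starting at 12 and increments by 4 each iteration.
Sequence: i = 12, 16, 20, 24, 28, 32, 36, 40, 44, ...
The upper bound 182 is inclusive, so the count is floor((last - first) / step) + 1:
floor((182 - 12) / 4) + 1 = floor(170/4) + 1 = 42 + 1 = 43


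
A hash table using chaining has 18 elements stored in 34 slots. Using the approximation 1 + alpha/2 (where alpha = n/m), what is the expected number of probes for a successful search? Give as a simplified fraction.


Load factor alpha = n/m = 18/34
Expected probes = 1 + alpha/2 = 1 + 18/(2*34)
= 1 + 18/68
= 68/68 + 18/68
= 86/68
Simplify: 43/34


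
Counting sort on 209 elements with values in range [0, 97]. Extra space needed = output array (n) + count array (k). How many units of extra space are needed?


Output array size: 209 (to store sorted result)
Count array size: 98 (one slot per possible value, range 0 to 97)
Total extra space = 209 + 98 = 307


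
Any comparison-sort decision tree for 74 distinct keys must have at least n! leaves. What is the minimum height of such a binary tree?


A binary decision tree of height h has at most 2^h leaves and needs at least n! of them, so h >= ceil(log2(n!)).
74! is far too large to multiply out, so use Stirling's series:
  ln(n!) ~ n ln n - n + (1/2) ln(2 pi n) + 1/(12n)  (error below 1/(360 n^3), negligible here)
  ln(74) = 4.3040651
  n ln n = 74 * 4.3040651 = 318.5008
  (1/2) ln(2 pi * 74) = (1/2) ln(464.9557) = 3.0710
  1/(12*74) = 0.0011
  ln(74!) ~ 318.5008 - 74 + 3.0710 + 0.0011 = 247.5729
Convert to base 2: log2(74!) = 247.5729 / ln 2 = 247.5729 / 0.69314718 = 357.1722
ceil(357.1722) = 358


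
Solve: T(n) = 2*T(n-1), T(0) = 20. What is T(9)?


Unrolling:
T(9) = 2*T(8) = 2^2*T(7) = ... = 2^9*T(0)
= 2^9 * 20
= 512 * 20 = 10240


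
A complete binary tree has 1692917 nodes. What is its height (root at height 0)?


In a complete binary tree, level k holds nodes 2^k .. 2^(k+1)-1 (1-indexed).
Height = floor(log2(n)) = floor(log2(1692917)) = 20
Check: 2^20 = 1048576 <= 1692917 < 2097152 = 2^21


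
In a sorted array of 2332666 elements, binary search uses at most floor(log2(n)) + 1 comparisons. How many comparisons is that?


Halving sequence: 2332666 -> 1166333 -> 583166 -> 291583 -> 145791 -> 72895 -> 36447 -> 18223 -> 9111 -> 4555 -> 2277 -> 1138 -> 569 -> 284 -> 142 -> 71 -> 35 -> 17 -> 8 -> 4 -> 2 -> 1
Number of halvings = 21
Max comparisons = 21 + 1 = 22


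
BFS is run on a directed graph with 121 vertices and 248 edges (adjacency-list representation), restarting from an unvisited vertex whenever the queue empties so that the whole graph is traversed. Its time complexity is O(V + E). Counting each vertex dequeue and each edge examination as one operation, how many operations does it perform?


A full BFS traversal dequeues each vertex exactly once and examines each directed edge exactly once.
V = 121 (vertex processing cost)
E = 248 (edge examination cost)
Total operations proportional to V + E = 121 + 248 = 369


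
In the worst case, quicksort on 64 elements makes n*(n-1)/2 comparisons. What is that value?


Sum of comparisons per partition:
63 + 62 + ... + 1 + 0
= 64 * (64 - 1) / 2
= 64 * 63 / 2
= 2016


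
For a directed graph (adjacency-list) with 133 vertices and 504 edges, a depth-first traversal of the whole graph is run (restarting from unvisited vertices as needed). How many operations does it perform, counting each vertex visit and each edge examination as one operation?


A full DFS traversal visits each vertex once and examines each edge once.
V = 133
E = 504
Sum = 133 + 504 = 637


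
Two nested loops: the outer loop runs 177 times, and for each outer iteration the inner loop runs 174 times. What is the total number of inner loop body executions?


Outer loop: 177 iterations
Inner loop: 174 iterations per outer iteration
Total = 177 * 174 = 30798


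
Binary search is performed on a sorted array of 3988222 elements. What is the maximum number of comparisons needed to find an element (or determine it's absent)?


Binary search halves the search space each comparison:
  Step 1: search space = 3988222 -> 1994111
  Step 2: search space = 1994111 -> 997055
  Step 3: search space = 997055 -> 498527
  Step 4: search space = 498527 -> 249263
  Step 5: search space = 249263 -> 124631
  Step 6: search space = 124631 -> 62315
  Step 7: search space = 62315 -> 31157
  Step 8: search space = 31157 -> 15578
  Step 9: search space = 15578 -> 7789
  Step 10: search space = 7789 -> 3894
  Step 11: search space = 3894 -> 1947
  Step 12: search space = 1947 -> 973
  Step 13: search space = 973 -> 486
  Step 14: search space = 486 -> 243
  Step 15: search space = 243 -> 121
  Step 16: search space = 121 -> 60
  Step 17: search space = 60 -> 30
  Step 18: search space = 30 -> 15
  Step 19: search space = 15 -> 7
  Step 20: search space = 7 -> 3
  Step 21: search space = 3 -> 1
  Step 22: search space = 1 (final check)
Maximum comparisons = floor(log2(3988222)) + 1 = 21 + 1 = 22


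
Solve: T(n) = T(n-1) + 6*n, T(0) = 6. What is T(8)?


Expanding the recurrence:
T(8) = T(7) + 6*8
       = T(6) + 6*7 + 6*8
       ...
       = T(0) + 6*(1 + 2 + ... + 8)
       = 6 + 6 * 8*9/2
       = 6 + 6 * 36
       = 6 + 216 = 222


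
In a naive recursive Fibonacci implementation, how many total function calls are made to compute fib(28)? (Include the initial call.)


Let C(m) = total calls to evaluate fib(m). Then C(0)=C(1)=1, and
C(m) = 1 + C(m-1) + C(m-2) for m >= 2.
Build the table (each entry = 1 + previous two):
  C(0) = 1
  C(1) = 1
  C(2) = 1 + 1 + 1 = 3
  C(3) = 1 + 3 + 1 = 5
  C(4) = 1 + 5 + 3 = 9
  C(5) = 1 + 9 + 5 = 15
  C(6) = 1 + 15 + 9 = 25
  C(7) = 1 + 25 + 15 = 41
  C(8) = 1 + 41 + 25 = 67
  C(9) = 1 + 67 + 41 = 109
  C(10) = 1 + 109 + 67 = 177
  C(11) = 1 + 177 + 109 = 287
  C(12) = 1 + 287 + 177 = 465
  C(13) = 1 + 465 + 287 = 753
  C(14) = 1 + 753 + 465 = 1219
  C(15) = 1 + 1219 + 753 = 1973
  C(16) = 1 + 1973 + 1219 = 3193
  C(17) = 1 + 3193 + 1973 = 5167
  C(18) = 1 + 5167 + 3193 = 8361
  C(19) = 1 + 8361 + 5167 = 13529
  C(20) = 1 + 13529 + 8361 = 21891
  C(21) = 1 + 21891 + 13529 = 35421
  C(22) = 1 + 35421 + 21891 = 57313
  C(23) = 1 + 57313 + 35421 = 92735
  C(24) = 1 + 92735 + 57313 = 150049
  C(25) = 1 + 150049 + 92735 = 242785
  C(26) = 1 + 242785 + 150049 = 392835
  C(27) = 1 + 392835 + 242785 = 635621
  C(28) = 1 + 635621 + 392835 = 1028457
Total calls for fib(28) = 1028457


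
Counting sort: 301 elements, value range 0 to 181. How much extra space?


n = 301 (output array)
k = 182 (count array for 182 distinct values)
Extra space = 301 + 182 = 483


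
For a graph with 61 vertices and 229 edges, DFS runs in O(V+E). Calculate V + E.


A full DFS traversal visits each vertex once and examines each edge once.
V = 61
E = 229
Sum = 61 + 229 = 290


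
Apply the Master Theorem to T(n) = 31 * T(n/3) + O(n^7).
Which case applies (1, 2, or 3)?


The Master Theorem: T(n) = a*T(n/b) + O(n^c)
  a = 31, b = 3, c = 7
log_b(a) = log_3(31) ~ 3.126
Compare b^c with a: 3^7 = 2187 > 31, so c > log_b(a).
Since c > log_b(a), Case 3 applies.
T(n) = O(n^7)
Master Theorem case = 3


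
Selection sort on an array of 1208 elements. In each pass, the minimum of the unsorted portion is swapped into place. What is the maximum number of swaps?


Selection sort performs one swap per pass:
  Pass 1: find min in positions 0 to 1207, swap with position 0
  Pass 2: find min in positions 1 to 1207, swap with position 1
  Pass 3: find min in positions 2 to 1207, swap with position 2
  Pass 4: find min in positions 3 to 1207, swap with position 3
  Pass 5: find min in positions 4 to 1207, swap with position 4
  ... (1202 more passes)
Total passes (and swaps) = n - 1 = 1208 - 1 = 1207


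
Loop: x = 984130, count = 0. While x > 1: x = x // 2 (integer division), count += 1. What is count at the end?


The variable x halves each step:
x = 984130 -> 492065 -> 246032 -> 123016 -> 61508 -> 30754 -> 15377 -> 7688 -> 3844 -> 1922 -> 961 -> 480 -> 240 -> 120 -> 60 -> 30 -> 15 -> 7 -> 3 -> 1
Number of halvings = floor(log2(984130)) = 19


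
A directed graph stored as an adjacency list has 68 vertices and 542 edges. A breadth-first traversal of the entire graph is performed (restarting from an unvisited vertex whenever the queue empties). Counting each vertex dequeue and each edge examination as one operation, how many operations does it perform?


A full BFS traversal dequeues each vertex once and examines each edge once.
Vertex visits: 68
Edge visits: 542
V + E = 68 + 542 = 610


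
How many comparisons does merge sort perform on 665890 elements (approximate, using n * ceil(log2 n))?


Recursion depth: ceil(log2(665890)) = 20
Each recursion level merges n = 665890 elements
Total = 665890 * 20 = 13317800


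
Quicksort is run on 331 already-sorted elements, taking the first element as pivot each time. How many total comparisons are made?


Sum of comparisons per partition:
330 + 329 + ... + 1 + 0
= 331 * (331 - 1) / 2
= 331 * 330 / 2
= 54615


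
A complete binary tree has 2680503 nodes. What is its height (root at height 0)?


In a complete binary tree, level k holds nodes 2^k .. 2^(k+1)-1 (1-indexed).
Height = floor(log2(n)) = floor(log2(2680503)) = 21
Check: 2^21 = 2097152 <= 2680503 < 4194304 = 2^22


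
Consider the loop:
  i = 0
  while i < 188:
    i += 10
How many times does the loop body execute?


Starting at i = 0, each iteration adds 10.
Iterations until i >= 188:
  Iteration 1: i = 0 -> i = 10
  Iteration 2: i = 10 -> i = 20
  Iteration 3: i = 20 -> i = 30
  Iteration 4: i = 30 -> i = 40
  Iteration 5: i = 40 -> i = 50
  Iteration 6: i = 50 -> i = 60
  Iteration 7: i = 60 -> i = 70
  Iteration 8: i = 70 -> i = 80
  ... continuing ...
Total iterations = ceil(188/10) = 19


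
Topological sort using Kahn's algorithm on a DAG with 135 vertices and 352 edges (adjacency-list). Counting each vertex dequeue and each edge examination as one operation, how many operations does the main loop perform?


Kahn's algorithm:
  1. Compute in-degrees: O(V + E)
  2. Process queue: each vertex dequeued once (O(V))
     each edge examined once (O(E))
Total = V + E = 135 + 352 = 487


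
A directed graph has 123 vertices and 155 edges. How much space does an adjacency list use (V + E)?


Adjacency list: one list head per vertex + one entry per edge
Vertex heads: 123
Edge entries: 155
Total = 123 + 155 = 278


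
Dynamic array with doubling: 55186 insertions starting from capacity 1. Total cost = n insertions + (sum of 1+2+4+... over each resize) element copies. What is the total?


n = 55186
Insertion costs: 55186
Resizes copy 1, 2, 4, ... up to the largest power of 2 that is <= n-1 = 55185, i.e. 32768.
Copy costs = 1 + 2 + 4 + 8 + 16 + 32 + 64 + 128 + 256 + 512 + 1024 + 2048 + 4096 + 8192 + 16384 + 32768 = 65535
Total = 55186 + 65535 = 120721


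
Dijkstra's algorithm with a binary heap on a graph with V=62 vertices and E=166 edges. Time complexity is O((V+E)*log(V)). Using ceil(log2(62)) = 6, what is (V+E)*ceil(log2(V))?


Dijkstra with a binary heap: each vertex is extracted once, each edge may relax once.
Each heap operation costs O(log V).
V + E = 62 + 166 = 228
ceil(log2(62)) = 6 (since 2^5 = 32 < 62 <= 64 = 2^6)
Total heap work = (V+E) * ceil(log2(V)) = 228 * 6 = 1368


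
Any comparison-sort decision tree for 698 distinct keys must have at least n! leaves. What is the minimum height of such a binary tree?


A binary decision tree of height h has at most 2^h leaves and needs at least n! of them, so h >= ceil(log2(n!)).
698! is far too large to multiply out, so use Stirling's series:
  ln(n!) ~ n ln n - n + (1/2) ln(2 pi n) + 1/(12n)  (error below 1/(360 n^3), negligible here)
  ln(698) = 6.5482191
  n ln n = 698 * 6.5482191 = 4570.6569
  (1/2) ln(2 pi * 698) = (1/2) ln(4385.6633) = 4.1930
  1/(12*698) = 0.0001
  ln(698!) ~ 4570.6569 - 698 + 4.1930 + 0.0001 = 3876.8500
Convert to base 2: log2(698!) = 3876.8500 / ln 2 = 3876.8500 / 0.69314718 = 5593.1123
ceil(5593.1123) = 5594


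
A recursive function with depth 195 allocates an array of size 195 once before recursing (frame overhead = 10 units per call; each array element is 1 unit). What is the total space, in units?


Array allocation: 195 units (allocated once)
Stack frames: 195 deep * 10 per frame = 1950 units
Total = 195 + 1950 = 2145


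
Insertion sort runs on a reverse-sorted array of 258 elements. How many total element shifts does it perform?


Sum of shifts = 1 + 2 + 3 + ... + 257
= 258 * 257 / 2
= 66306 / 2
= 33153


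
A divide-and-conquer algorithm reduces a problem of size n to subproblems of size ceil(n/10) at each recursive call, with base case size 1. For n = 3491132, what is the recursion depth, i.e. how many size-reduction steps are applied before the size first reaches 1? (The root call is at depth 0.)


Each step divides the size by 10 (rounding up); after k steps the size is ceil(n/10^k), which equals 1 exactly when 10^k >= n.
So the depth is the smallest k with 10^k >= 3491132, i.e. ceil(log_10(3491132)).
10^6 = 1000000 < 3491132 <= 10000000 = 10^7
Recursion depth = 7


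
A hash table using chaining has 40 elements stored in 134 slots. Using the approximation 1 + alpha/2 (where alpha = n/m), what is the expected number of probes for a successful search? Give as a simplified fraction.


Load factor alpha = n/m = 40/134
Expected probes = 1 + alpha/2 = 1 + 40/(2*134)
= 1 + 40/268
= 268/268 + 40/268
= 308/268
Simplify: 77/67


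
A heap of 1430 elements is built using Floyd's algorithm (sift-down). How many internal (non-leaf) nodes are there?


Leaf nodes occupy roughly half the array.
Sift-down is called for each internal node, starting from the last one.
Internal nodes = floor(n/2) = floor(1430/2) = 715


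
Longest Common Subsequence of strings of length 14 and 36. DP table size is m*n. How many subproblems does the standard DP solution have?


DP table indexed by positions in both strings.
First string: 14 positions
Second string: 36 positions
Total = 14 * 36 = 504


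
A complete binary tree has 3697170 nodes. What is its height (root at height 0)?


In a complete binary tree, level k holds nodes 2^k .. 2^(k+1)-1 (1-indexed).
Height = floor(log2(n)) = floor(log2(3697170)) = 21
Check: 2^21 = 2097152 <= 3697170 < 4194304 = 2^22


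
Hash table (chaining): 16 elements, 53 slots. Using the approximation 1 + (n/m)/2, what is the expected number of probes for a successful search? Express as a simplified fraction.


Computing expected probes:
alpha = 16/53
= 1 + alpha/2
= 1 + 16/(2*53)
= (2*53 + 16) / (2*53)
= 122/106 = 61/53


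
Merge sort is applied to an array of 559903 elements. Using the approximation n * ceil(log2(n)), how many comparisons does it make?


Merge sort divides the array into halves recursively.
Number of levels = ceil(log2(559903)) = 20
At each level, approximately n = 559903 comparisons are needed for merging.
Total comparisons ~ n * ceil(log2(n)) = 559903 * 20 = 11198060


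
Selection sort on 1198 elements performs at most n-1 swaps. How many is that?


Each of the 1197 passes places one element in its final position.
Pass 1: swap minimum into position 0
Pass 2: swap minimum of remaining into position 1
...
Pass 1197: last two elements, one swap
Maximum swaps = 1198 - 1 = 1197


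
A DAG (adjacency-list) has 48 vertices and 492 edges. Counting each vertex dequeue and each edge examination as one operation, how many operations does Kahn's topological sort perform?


V = 48 (vertex processing)
E = 492 (edge processing)
V + E = 48 + 492 = 540


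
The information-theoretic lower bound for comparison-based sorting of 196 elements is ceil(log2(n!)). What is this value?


A binary decision tree of height h has at most 2^h leaves and needs at least n! of them, so h >= ceil(log2(n!)).
196! is far too large to multiply out, so use Stirling's series:
  ln(n!) ~ n ln n - n + (1/2) ln(2 pi n) + 1/(12n)  (error below 1/(360 n^3), negligible here)
  ln(196) = 5.2781147
  n ln n = 196 * 5.2781147 = 1034.5105
  (1/2) ln(2 pi * 196) = (1/2) ln(1231.5043) = 3.5580
  1/(12*196) = 0.0004
  ln(196!) ~ 1034.5105 - 196 + 3.5580 + 0.0004 = 842.0689
Convert to base 2: log2(196!) = 842.0689 / ln 2 = 842.0689 / 0.69314718 = 1214.8486
ceil(1214.8486) = 1215


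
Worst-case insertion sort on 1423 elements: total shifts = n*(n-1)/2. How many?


Sum of shifts = 1 + 2 + 3 + ... + 1422
= 1423 * 1422 / 2
= 2023506 / 2
= 1011753


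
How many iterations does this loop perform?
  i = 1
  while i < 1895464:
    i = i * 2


The loop variable doubles each iteration:
i = 1 -> 2 -> 4 -> 8 -> 16 -> 32 -> 64 -> 128 -> 256 -> 512 -> 1024 -> 2048 -> 4096 -> 8192 -> 16384 -> 32768 -> 65536 -> 131072 -> 262144 -> 524288 -> 1048576 -> 2097152 (stop, 2097152 >= 1895464)
Number of doublings = ceil(log2(1895464)) = 21


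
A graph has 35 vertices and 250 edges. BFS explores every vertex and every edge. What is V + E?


A full BFS traversal dequeues each vertex once and examines each edge once.
Vertex visits: 35
Edge visits: 250
V + E = 35 + 250 = 285


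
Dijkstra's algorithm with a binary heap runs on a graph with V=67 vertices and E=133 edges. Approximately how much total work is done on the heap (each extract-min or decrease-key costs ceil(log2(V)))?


Dijkstra with a binary heap: each vertex is extracted once, each edge may relax once.
Each heap operation costs O(log V).
V + E = 67 + 133 = 200
ceil(log2(67)) = 7 (since 2^6 = 64 < 67 <= 128 = 2^7)
Total heap work = (V+E) * ceil(log2(V)) = 200 * 7 = 1400


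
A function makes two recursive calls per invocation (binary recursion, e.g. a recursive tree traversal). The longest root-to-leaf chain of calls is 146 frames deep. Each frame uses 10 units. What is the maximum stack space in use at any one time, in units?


Binary recursion: the two calls run one after the other, so only one root-to-leaf chain of frames is on the stack at a time.
Maximum depth (longest chain) = 146 frames
Each frame = 10 units
Max stack space = 146 * 10 = 1460


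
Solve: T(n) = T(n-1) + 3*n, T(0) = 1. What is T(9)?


Expanding the recurrence:
T(9) = T(8) + 3*9
       = T(7) + 3*8 + 3*9
       ...
       = T(0) + 3*(1 + 2 + ... + 9)
       = 1 + 3 * 9*10/2
       = 1 + 3 * 45
       = 1 + 135 = 136


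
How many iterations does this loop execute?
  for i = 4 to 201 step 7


The loop variable i takes values starting at 4 and increments by 7 each iteration.
Sequence: i = 4, 11, 18, 25, 32, 39, 46, 53, 60, ...
The upper bound 201 is inclusive, so the count is floor((last - first) / step) + 1:
floor((201 - 4) / 7) + 1 = floor(197/7) + 1 = 28 + 1 = 29


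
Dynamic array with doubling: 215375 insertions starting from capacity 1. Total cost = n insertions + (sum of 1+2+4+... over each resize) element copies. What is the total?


n = 215375
Insertion costs: 215375
Resizes copy 1, 2, 4, ... up to the largest power of 2 that is <= n-1 = 215374, i.e. 131072.
Copy costs = 1 + 2 + 4 + 8 + 16 + 32 + 64 + 128 + 256 + 512 + 1024 + 2048 + 4096 + 8192 + 16384 + 32768 + 65536 + 131072 = 262143
Total = 215375 + 262143 = 477518


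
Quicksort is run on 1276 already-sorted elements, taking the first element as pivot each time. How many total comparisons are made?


Sum of comparisons per partition:
1275 + 1274 + ... + 1 + 0
= 1276 * (1276 - 1) / 2
= 1276 * 1275 / 2
= 813450


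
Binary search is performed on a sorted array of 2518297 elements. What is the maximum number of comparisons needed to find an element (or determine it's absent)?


Binary search halves the search space each comparison:
  Step 1: search space = 2518297 -> 1259148
  Step 2: search space = 1259148 -> 629574
  Step 3: search space = 629574 -> 314787
  Step 4: search space = 314787 -> 157393
  Step 5: search space = 157393 -> 78696
  Step 6: search space = 78696 -> 39348
  Step 7: search space = 39348 -> 19674
  Step 8: search space = 19674 -> 9837
  Step 9: search space = 9837 -> 4918
  Step 10: search space = 4918 -> 2459
  Step 11: search space = 2459 -> 1229
  Step 12: search space = 1229 -> 614
  Step 13: search space = 614 -> 307
  Step 14: search space = 307 -> 153
  Step 15: search space = 153 -> 76
  Step 16: search space = 76 -> 38
  Step 17: search space = 38 -> 19
  Step 18: search space = 19 -> 9
  Step 19: search space = 9 -> 4
  Step 20: search space = 4 -> 2
  Step 21: search space = 2 -> 1
  Step 22: search space = 1 (final check)
Maximum comparisons = floor(log2(2518297)) + 1 = 21 + 1 = 22


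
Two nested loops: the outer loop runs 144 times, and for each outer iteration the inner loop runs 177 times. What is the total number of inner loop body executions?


Outer loop: 144 iterations
Inner loop: 177 iterations per outer iteration
Total = 144 * 177 = 25488


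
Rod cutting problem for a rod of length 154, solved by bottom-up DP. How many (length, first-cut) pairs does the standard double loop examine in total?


For each subproblem length i = 1..154, the inner loop considers i possible first cuts.
Total = 1 + 2 + ... + 154
= 154*(154+1)/2
= 154*155/2 = 11935


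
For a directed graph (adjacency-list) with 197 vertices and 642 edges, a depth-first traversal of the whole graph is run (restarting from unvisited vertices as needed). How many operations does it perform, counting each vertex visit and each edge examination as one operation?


A full DFS traversal visits each vertex once and examines each edge once.
V = 197
E = 642
Sum = 197 + 642 = 839


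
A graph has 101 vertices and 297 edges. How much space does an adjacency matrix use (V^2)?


Adjacency matrix: V x V grid of entries
Space = V^2 = 101^2 = 101 * 101 = 10201


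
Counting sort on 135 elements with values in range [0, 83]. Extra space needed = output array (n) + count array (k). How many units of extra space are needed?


Output array size: 135 (to store sorted result)
Count array size: 84 (one slot per possible value, range 0 to 83)
Total extra space = 135 + 84 = 219


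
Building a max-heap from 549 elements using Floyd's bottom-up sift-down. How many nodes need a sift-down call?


In a heap of 549 elements (0-indexed array):
  Last element index: 548
  Parent of last element: floor((548 - 1) / 2) = 273
  Internal nodes: indices 0 to 273
  Count = floor(549/2) = 274


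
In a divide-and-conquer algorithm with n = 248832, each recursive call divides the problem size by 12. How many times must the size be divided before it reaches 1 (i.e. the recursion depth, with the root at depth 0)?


Number of divisions = log_12(248832)
Sizes: 248832 -> 20736 -> 1728 -> 144 -> 12 -> 1 (5 divisions)
Recursion depth = 5


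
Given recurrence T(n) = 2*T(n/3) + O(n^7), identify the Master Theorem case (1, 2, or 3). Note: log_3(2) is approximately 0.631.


Master Theorem parameters: a=2, b=3, c=7
log_b(a) = 0.631
Compare b^c with a: 3^7 = 2187 > 2, so c > log_b(a).
Comparing c=7 vs log_b(a)=0.631:
7 > 0.631 => Case 3
Result: T(n) = O(n^7)
Master Theorem case = 3


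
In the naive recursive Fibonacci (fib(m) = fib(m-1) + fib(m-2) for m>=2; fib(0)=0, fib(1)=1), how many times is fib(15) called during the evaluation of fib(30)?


Let N(m) = number of times fib(m) is called while evaluating fib(30).
N(30) = 1 (the initial call).
N(29) = 1 (only fib(30) calls it).
For 1 <= m <= 28: fib(m) is called by fib(m+1) and fib(m+2), so
  N(m) = N(m+1) + N(m+2).
fib(0) is called only by fib(2), so N(0) = N(2).
Walk down from m=30:
  N(30)=1, N(29)=1, N(28)=2, N(27)=3, N(26)=5, N(25)=8, N(24)=13, N(23)=21, N(22)=34, N(21)=55, N(20)=89, N(19)=144, N(18)=233, N(17)=377, N(16)=610, N(15)=987
N(15) = 987


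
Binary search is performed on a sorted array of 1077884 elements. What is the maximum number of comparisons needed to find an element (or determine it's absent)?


Binary search halves the search space each comparison:
  Step 1: search space = 1077884 -> 538942
  Step 2: search space = 538942 -> 269471
  Step 3: search space = 269471 -> 134735
  Step 4: search space = 134735 -> 67367
  Step 5: search space = 67367 -> 33683
  Step 6: search space = 33683 -> 16841
  Step 7: search space = 16841 -> 8420
  Step 8: search space = 8420 -> 4210
  Step 9: search space = 4210 -> 2105
  Step 10: search space = 2105 -> 1052
  Step 11: search space = 1052 -> 526
  Step 12: search space = 526 -> 263
  Step 13: search space = 263 -> 131
  Step 14: search space = 131 -> 65
  Step 15: search space = 65 -> 32
  Step 16: search space = 32 -> 16
  Step 17: search space = 16 -> 8
  Step 18: search space = 8 -> 4
  Step 19: search space = 4 -> 2
  Step 20: search space = 2 -> 1
  Step 21: search space = 1 (final check)
Maximum comparisons = floor(log2(1077884)) + 1 = 20 + 1 = 21
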